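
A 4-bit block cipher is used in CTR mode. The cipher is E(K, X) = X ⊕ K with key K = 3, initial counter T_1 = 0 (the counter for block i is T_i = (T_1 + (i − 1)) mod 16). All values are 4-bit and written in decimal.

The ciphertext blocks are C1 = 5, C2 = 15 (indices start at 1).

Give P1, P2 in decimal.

P1 = 6, P2 = 13

CTR decryption: S_i = E(K, T_i) where T_i is the counter for block i; P_i = C_i ⊕ S_i.
P1: T = 0, S = E(K, T) = 3; 5 ⊕ 3 = 6.
P2: T = 1, S = E(K, T) = 2; 15 ⊕ 2 = 13.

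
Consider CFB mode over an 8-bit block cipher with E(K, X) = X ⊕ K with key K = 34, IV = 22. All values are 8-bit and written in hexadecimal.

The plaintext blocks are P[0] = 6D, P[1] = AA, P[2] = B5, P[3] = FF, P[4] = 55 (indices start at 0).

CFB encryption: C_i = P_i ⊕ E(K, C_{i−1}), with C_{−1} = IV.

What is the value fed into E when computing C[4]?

AF

C[0]: E(K, 22) = 16; 6D ⊕ 16 = 7B.
C[1]: E(K, 7B) = 4F; AA ⊕ 4F = E5.
C[2]: E(K, E5) = D1; B5 ⊕ D1 = 64.
C[3]: E(K, 64) = 50; FF ⊕ 50 = AF.
C[4]: E(K, AF) = 9B; 55 ⊕ 9B = CE.
So the input to E for block [4] is AF.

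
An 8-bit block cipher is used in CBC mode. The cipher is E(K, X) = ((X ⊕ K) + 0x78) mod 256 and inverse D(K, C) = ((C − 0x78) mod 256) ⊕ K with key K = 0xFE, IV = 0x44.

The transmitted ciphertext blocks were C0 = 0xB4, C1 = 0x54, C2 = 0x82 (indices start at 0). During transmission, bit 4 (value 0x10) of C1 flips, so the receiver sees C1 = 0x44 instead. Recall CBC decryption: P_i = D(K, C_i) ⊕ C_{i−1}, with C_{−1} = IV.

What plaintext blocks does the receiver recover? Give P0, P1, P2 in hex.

Only C1 changed, to 0x44. In CBC, a change in C_i garbles P_i and flips the same bit in P_{i+1}. Decrypting the received ciphertext:
P0: D(K, 0xB4) = 0xC2; 0xC2 ⊕ 0x44 = 0x86.
P1: D(K, 0x44) = 0x32; 0x32 ⊕ 0xB4 = 0x86.
P2: D(K, 0x82) = 0xF4; 0xF4 ⊕ 0x44 = 0xB0.
Blocks that differ from the original plaintext: P1, P2.

P0 = 0x86, P1 = 0x86, P2 = 0xB0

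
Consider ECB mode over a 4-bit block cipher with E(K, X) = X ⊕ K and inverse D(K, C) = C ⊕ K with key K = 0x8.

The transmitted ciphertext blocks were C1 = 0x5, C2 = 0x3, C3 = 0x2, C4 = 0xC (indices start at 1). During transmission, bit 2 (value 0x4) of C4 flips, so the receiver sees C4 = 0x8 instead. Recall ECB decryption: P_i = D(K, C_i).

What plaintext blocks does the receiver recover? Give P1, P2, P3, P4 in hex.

P1 = 0xD, P2 = 0xB, P3 = 0xA, P4 = 0x0

Only C4 changed, to 0x8. In ECB, a change in C_i affects only P_i. Decrypting the received ciphertext:
P1: D(K, 0x5) = 0xD.
P2: D(K, 0x3) = 0xB.
P3: D(K, 0x2) = 0xA.
P4: D(K, 0x8) = 0x0.
Blocks that differ from the original plaintext: P4.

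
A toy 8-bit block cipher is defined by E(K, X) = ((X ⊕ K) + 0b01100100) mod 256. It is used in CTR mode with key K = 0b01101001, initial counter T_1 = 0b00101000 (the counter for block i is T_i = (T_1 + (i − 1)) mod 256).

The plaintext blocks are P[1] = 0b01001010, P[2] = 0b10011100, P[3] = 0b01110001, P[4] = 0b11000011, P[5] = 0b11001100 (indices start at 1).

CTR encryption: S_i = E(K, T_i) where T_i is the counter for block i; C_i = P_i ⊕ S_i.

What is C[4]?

C[1]: T = 0b00101000, S = E(K, T) = 0b10100101; 0b01001010 ⊕ 0b10100101 = 0b11101111.
C[2]: T = 0b00101001, S = E(K, T) = 0b10100100; 0b10011100 ⊕ 0b10100100 = 0b00111000.
C[3]: T = 0b00101010, S = E(K, T) = 0b10100111; 0b01110001 ⊕ 0b10100111 = 0b11010110.
C[4]: T = 0b00101011, S = E(K, T) = 0b10100110; 0b11000011 ⊕ 0b10100110 = 0b01100101.

C[4] = 0b01100101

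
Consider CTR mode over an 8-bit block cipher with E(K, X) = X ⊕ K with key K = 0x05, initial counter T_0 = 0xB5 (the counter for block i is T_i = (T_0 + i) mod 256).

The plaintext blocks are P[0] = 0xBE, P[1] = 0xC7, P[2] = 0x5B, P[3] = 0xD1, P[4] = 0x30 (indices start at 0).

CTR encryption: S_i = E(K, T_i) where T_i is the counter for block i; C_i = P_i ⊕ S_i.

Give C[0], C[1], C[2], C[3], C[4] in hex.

C[0] = 0x0E, C[1] = 0x74, C[2] = 0xE9, C[3] = 0x6C, C[4] = 0x8C

C[0]: T = 0xB5, S = E(K, T) = 0xB0; 0xBE ⊕ 0xB0 = 0x0E.
C[1]: T = 0xB6, S = E(K, T) = 0xB3; 0xC7 ⊕ 0xB3 = 0x74.
C[2]: T = 0xB7, S = E(K, T) = 0xB2; 0x5B ⊕ 0xB2 = 0xE9.
C[3]: T = 0xB8, S = E(K, T) = 0xBD; 0xD1 ⊕ 0xBD = 0x6C.
C[4]: T = 0xB9, S = E(K, T) = 0xBC; 0x30 ⊕ 0xBC = 0x8C.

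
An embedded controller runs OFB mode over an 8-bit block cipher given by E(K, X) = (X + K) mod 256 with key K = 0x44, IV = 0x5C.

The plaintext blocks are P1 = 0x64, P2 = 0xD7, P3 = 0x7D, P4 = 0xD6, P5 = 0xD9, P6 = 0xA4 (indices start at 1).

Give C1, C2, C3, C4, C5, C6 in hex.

C1 = 0xC4, C2 = 0x33, C3 = 0x55, C4 = 0xBA, C5 = 0x69, C6 = 0x50

OFB encryption: S_i = E(K, S_{i−1}) with S_{0} = IV; C_i = P_i ⊕ S_i.
C1: S = E(K, 0x5C) = 0xA0; 0x64 ⊕ 0xA0 = 0xC4.
C2: S = E(K, 0xA0) = 0xE4; 0xD7 ⊕ 0xE4 = 0x33.
C3: S = E(K, 0xE4) = 0x28; 0x7D ⊕ 0x28 = 0x55.
C4: S = E(K, 0x28) = 0x6C; 0xD6 ⊕ 0x6C = 0xBA.
C5: S = E(K, 0x6C) = 0xB0; 0xD9 ⊕ 0xB0 = 0x69.
C6: S = E(K, 0xB0) = 0xF4; 0xA4 ⊕ 0xF4 = 0x50.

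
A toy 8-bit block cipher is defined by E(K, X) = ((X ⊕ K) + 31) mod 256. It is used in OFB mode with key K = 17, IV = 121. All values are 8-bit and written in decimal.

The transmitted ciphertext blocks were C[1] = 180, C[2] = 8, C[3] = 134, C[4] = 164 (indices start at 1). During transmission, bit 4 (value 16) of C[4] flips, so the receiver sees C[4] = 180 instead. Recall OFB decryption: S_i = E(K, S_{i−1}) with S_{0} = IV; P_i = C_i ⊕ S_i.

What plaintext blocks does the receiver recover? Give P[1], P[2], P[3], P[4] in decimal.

P[1] = 51, P[2] = 189, P[3] = 69, P[4] = 69

Only C[4] changed, to 180. In OFB, a change in C_i flips the same bit in P_i only; the keystream is unaffected. Decrypting the received ciphertext:
P[1]: S = E(K, 121) = 135; 180 ⊕ 135 = 51.
P[2]: S = E(K, 135) = 181; 8 ⊕ 181 = 189.
P[3]: S = E(K, 181) = 195; 134 ⊕ 195 = 69.
P[4]: S = E(K, 195) = 241; 180 ⊕ 241 = 69.
Blocks that differ from the original plaintext: P[4].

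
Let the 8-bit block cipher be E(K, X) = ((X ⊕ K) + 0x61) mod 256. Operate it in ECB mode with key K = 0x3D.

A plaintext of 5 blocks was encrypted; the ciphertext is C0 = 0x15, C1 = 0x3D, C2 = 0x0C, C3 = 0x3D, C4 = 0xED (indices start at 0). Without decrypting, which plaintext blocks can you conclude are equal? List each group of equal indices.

P1 = P3

ECB encrypts each block independently with the same key, so equal ciphertext blocks imply equal plaintext blocks.
C1 = C3 = 0x3D, so P1 = P3.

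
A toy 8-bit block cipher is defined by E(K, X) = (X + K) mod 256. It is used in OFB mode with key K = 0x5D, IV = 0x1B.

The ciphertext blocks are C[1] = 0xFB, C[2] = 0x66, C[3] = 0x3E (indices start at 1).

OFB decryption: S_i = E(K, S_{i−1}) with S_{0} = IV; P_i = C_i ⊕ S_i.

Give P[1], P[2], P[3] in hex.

P[1] = 0x83, P[2] = 0xB3, P[3] = 0x0C

P[1]: S = E(K, 0x1B) = 0x78; 0xFB ⊕ 0x78 = 0x83.
P[2]: S = E(K, 0x78) = 0xD5; 0x66 ⊕ 0xD5 = 0xB3.
P[3]: S = E(K, 0xD5) = 0x32; 0x3E ⊕ 0x32 = 0x0C.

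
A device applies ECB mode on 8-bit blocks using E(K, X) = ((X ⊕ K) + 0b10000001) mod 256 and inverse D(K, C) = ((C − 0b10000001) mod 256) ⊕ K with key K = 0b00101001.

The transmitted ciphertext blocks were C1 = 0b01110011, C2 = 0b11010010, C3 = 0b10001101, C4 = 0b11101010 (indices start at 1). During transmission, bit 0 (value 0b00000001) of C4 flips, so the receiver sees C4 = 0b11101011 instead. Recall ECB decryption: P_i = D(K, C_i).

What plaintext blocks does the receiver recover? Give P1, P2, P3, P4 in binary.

P1 = 0b11011011, P2 = 0b01111000, P3 = 0b00100101, P4 = 0b01000011

Only C4 changed, to 0b11101011. In ECB, a change in C_i affects only P_i. Decrypting the received ciphertext:
P1: D(K, 0b01110011) = 0b11011011.
P2: D(K, 0b11010010) = 0b01111000.
P3: D(K, 0b10001101) = 0b00100101.
P4: D(K, 0b11101011) = 0b01000011.
Blocks that differ from the original plaintext: P4.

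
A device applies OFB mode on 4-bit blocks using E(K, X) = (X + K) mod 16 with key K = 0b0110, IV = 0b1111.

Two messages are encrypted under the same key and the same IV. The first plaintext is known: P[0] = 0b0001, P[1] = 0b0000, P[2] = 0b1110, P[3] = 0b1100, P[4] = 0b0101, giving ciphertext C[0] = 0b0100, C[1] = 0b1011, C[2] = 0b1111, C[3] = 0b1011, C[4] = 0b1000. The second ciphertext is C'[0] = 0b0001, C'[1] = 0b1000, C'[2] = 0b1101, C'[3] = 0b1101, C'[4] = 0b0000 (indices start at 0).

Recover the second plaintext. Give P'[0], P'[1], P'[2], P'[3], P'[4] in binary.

P'[0] = 0b0100, P'[1] = 0b0011, P'[2] = 0b1100, P'[3] = 0b1010, P'[4] = 0b1101

In OFB with a reused IV, both messages share the same keystream S_i, so C_i ⊕ C'_i = P_i ⊕ P'_i and thus P'_i = P_i ⊕ C_i ⊕ C'_i.
P'[0]: 0b0001 ⊕ 0b0100 ⊕ 0b0001 = 0b0100.
P'[1]: 0b0000 ⊕ 0b1011 ⊕ 0b1000 = 0b0011.
P'[2]: 0b1110 ⊕ 0b1111 ⊕ 0b1101 = 0b1100.
P'[3]: 0b1100 ⊕ 0b1011 ⊕ 0b1101 = 0b1010.
P'[4]: 0b0101 ⊕ 0b1000 ⊕ 0b0000 = 0b1101.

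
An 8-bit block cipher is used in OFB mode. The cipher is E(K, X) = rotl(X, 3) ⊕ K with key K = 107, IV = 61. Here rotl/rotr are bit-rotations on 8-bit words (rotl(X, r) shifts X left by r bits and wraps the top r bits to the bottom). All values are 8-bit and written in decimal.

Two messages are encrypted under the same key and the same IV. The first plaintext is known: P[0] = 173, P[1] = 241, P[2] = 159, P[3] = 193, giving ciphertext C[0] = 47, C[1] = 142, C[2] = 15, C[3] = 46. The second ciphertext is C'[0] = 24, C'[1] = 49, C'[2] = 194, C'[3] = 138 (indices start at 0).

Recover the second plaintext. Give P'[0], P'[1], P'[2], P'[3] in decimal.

In OFB with a reused IV, both messages share the same keystream S_i, so C_i ⊕ C'_i = P_i ⊕ P'_i and thus P'_i = P_i ⊕ C_i ⊕ C'_i.
P'[0]: 173 ⊕ 47 ⊕ 24 = 154.
P'[1]: 241 ⊕ 142 ⊕ 49 = 78.
P'[2]: 159 ⊕ 15 ⊕ 194 = 82.
P'[3]: 193 ⊕ 46 ⊕ 138 = 101.

P'[0] = 154, P'[1] = 78, P'[2] = 82, P'[3] = 101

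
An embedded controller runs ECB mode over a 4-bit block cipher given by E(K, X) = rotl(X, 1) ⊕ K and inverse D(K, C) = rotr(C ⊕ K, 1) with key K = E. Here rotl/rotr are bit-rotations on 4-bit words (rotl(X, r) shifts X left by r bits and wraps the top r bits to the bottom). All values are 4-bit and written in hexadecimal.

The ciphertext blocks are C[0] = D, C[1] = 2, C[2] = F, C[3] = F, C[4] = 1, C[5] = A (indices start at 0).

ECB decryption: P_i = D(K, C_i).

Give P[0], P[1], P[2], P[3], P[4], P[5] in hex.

P[0] = 9, P[1] = 6, P[2] = 8, P[3] = 8, P[4] = F, P[5] = 2

P[0]: D(K, D) = 9.
P[1]: D(K, 2) = 6.
P[2]: D(K, F) = 8.
P[3]: D(K, F) = 8.
P[4]: D(K, 1) = F.
P[5]: D(K, A) = 2.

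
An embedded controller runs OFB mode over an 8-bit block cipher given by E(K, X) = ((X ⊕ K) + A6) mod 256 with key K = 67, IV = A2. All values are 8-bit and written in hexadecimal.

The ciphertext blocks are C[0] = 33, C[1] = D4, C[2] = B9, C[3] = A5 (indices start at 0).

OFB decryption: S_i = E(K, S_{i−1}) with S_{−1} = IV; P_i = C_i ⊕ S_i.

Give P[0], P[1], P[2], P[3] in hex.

P[0]: S = E(K, A2) = 6B; 33 ⊕ 6B = 58.
P[1]: S = E(K, 6B) = B2; D4 ⊕ B2 = 66.
P[2]: S = E(K, B2) = 7B; B9 ⊕ 7B = C2.
P[3]: S = E(K, 7B) = C2; A5 ⊕ C2 = 67.

P[0] = 58, P[1] = 66, P[2] = C2, P[3] = 67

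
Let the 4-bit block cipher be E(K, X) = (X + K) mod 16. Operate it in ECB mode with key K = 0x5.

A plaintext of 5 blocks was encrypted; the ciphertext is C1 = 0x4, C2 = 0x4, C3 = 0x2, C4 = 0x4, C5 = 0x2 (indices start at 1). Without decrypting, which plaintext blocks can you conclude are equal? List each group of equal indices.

ECB encrypts each block independently with the same key, so equal ciphertext blocks imply equal plaintext blocks.
C1 = C2 = C4 = 0x4, so P1 = P2 = P4.
C3 = C5 = 0x2, so P3 = P5.

P1 = P2 = P4; P3 = P5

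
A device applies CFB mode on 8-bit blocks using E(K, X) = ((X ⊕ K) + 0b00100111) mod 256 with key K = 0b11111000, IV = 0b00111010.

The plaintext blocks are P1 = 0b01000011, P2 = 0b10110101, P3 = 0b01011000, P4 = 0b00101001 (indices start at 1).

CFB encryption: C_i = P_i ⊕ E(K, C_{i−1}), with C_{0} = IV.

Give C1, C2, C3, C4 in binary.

C1: E(K, 0b00111010) = 0b11101001; 0b01000011 ⊕ 0b11101001 = 0b10101010.
C2: E(K, 0b10101010) = 0b01111001; 0b10110101 ⊕ 0b01111001 = 0b11001100.
C3: E(K, 0b11001100) = 0b01011011; 0b01011000 ⊕ 0b01011011 = 0b00000011.
C4: E(K, 0b00000011) = 0b00100010; 0b00101001 ⊕ 0b00100010 = 0b00001011.

C1 = 0b10101010, C2 = 0b11001100, C3 = 0b00000011, C4 = 0b00001011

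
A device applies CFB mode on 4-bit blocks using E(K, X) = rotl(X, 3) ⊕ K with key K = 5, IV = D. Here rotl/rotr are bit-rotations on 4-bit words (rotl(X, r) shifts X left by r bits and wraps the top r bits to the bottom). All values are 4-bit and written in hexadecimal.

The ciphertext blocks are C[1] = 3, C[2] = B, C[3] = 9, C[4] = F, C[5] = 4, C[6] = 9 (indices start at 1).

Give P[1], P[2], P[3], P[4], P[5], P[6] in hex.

CFB decryption: P_i = C_i ⊕ E(K, C_{i−1}), with C_{0} = IV.
P[1]: E(K, D) = B; 3 ⊕ B = 8.
P[2]: E(K, 3) = C; B ⊕ C = 7.
P[3]: E(K, B) = 8; 9 ⊕ 8 = 1.
P[4]: E(K, 9) = 9; F ⊕ 9 = 6.
P[5]: E(K, F) = A; 4 ⊕ A = E.
P[6]: E(K, 4) = 7; 9 ⊕ 7 = E.

P[1] = 8, P[2] = 7, P[3] = 1, P[4] = 6, P[5] = E, P[6] = E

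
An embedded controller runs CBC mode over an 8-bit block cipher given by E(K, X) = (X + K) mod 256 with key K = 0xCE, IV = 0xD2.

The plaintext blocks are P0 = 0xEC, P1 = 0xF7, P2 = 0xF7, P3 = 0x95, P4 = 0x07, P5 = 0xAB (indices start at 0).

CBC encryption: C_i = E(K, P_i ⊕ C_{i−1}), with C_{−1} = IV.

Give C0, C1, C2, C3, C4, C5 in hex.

C0: P0 ⊕ 0xD2 = 0x3E; E(K, 0x3E) = 0x0C.
C1: P1 ⊕ 0x0C = 0xFB; E(K, 0xFB) = 0xC9.
C2: P2 ⊕ 0xC9 = 0x3E; E(K, 0x3E) = 0x0C.
C3: P3 ⊕ 0x0C = 0x99; E(K, 0x99) = 0x67.
C4: P4 ⊕ 0x67 = 0x60; E(K, 0x60) = 0x2E.
C5: P5 ⊕ 0x2E = 0x85; E(K, 0x85) = 0x53.

C0 = 0x0C, C1 = 0xC9, C2 = 0x0C, C3 = 0x67, C4 = 0x2E, C5 = 0x53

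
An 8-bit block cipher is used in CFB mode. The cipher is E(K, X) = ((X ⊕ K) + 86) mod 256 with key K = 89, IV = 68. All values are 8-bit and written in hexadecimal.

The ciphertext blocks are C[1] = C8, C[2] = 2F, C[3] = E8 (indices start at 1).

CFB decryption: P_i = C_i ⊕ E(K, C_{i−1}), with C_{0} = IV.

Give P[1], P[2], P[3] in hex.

P[1] = AF, P[2] = E8, P[3] = C4

P[1]: E(K, 68) = 67; C8 ⊕ 67 = AF.
P[2]: E(K, C8) = C7; 2F ⊕ C7 = E8.
P[3]: E(K, 2F) = 2C; E8 ⊕ 2C = C4.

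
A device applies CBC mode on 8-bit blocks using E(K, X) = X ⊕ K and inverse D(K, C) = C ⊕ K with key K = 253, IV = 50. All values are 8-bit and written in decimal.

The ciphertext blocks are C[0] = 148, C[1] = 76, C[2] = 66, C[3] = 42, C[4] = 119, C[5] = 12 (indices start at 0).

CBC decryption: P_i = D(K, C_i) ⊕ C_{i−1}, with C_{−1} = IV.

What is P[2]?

P[2] = 243

P[2]: D(K, 66) = 191; 191 ⊕ 76 = 243.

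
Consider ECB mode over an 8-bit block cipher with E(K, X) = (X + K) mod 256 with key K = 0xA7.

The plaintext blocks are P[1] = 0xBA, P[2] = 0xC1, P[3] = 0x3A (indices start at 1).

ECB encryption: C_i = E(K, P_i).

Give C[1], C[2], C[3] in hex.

C[1] = 0x61, C[2] = 0x68, C[3] = 0xE1

C[1]: E(K, 0xBA) = 0x61.
C[2]: E(K, 0xC1) = 0x68.
C[3]: E(K, 0x3A) = 0xE1.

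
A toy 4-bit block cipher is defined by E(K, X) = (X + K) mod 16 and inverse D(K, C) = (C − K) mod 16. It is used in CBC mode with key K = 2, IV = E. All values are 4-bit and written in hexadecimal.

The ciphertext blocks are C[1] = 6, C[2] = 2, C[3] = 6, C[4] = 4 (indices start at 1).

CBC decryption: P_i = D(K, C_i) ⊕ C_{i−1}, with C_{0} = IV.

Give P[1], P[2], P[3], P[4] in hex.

P[1]: D(K, 6) = 4; 4 ⊕ E = A.
P[2]: D(K, 2) = 0; 0 ⊕ 6 = 6.
P[3]: D(K, 6) = 4; 4 ⊕ 2 = 6.
P[4]: D(K, 4) = 2; 2 ⊕ 6 = 4.

P[1] = A, P[2] = 6, P[3] = 6, P[4] = 4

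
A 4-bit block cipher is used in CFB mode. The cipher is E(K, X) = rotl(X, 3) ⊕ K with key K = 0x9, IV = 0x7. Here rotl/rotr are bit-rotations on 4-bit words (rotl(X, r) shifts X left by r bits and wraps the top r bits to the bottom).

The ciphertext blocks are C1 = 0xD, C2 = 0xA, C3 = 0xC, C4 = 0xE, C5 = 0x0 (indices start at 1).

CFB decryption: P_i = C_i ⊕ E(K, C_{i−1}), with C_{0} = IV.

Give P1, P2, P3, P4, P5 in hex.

P1: E(K, 0x7) = 0x2; 0xD ⊕ 0x2 = 0xF.
P2: E(K, 0xD) = 0x7; 0xA ⊕ 0x7 = 0xD.
P3: E(K, 0xA) = 0xC; 0xC ⊕ 0xC = 0x0.
P4: E(K, 0xC) = 0xF; 0xE ⊕ 0xF = 0x1.
P5: E(K, 0xE) = 0xE; 0x0 ⊕ 0xE = 0xE.

P1 = 0xF, P2 = 0xD, P3 = 0x0, P4 = 0x1, P5 = 0xE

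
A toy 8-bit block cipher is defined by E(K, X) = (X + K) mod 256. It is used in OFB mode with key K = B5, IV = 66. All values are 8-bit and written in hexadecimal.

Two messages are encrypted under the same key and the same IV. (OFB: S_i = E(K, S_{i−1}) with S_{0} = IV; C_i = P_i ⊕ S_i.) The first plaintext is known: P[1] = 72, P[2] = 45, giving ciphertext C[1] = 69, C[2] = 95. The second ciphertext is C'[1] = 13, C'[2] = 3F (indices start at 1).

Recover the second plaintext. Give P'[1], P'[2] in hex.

In OFB with a reused IV, both messages share the same keystream S_i, so C_i ⊕ C'_i = P_i ⊕ P'_i and thus P'_i = P_i ⊕ C_i ⊕ C'_i.
P'[1]: 72 ⊕ 69 ⊕ 13 = 08.
P'[2]: 45 ⊕ 95 ⊕ 3F = EF.

P'[1] = 08, P'[2] = EF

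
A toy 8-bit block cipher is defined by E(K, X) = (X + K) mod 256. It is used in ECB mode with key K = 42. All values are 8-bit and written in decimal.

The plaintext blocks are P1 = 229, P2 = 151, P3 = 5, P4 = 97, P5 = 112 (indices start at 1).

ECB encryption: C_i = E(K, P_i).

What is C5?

C5: E(K, 112) = 154.

C5 = 154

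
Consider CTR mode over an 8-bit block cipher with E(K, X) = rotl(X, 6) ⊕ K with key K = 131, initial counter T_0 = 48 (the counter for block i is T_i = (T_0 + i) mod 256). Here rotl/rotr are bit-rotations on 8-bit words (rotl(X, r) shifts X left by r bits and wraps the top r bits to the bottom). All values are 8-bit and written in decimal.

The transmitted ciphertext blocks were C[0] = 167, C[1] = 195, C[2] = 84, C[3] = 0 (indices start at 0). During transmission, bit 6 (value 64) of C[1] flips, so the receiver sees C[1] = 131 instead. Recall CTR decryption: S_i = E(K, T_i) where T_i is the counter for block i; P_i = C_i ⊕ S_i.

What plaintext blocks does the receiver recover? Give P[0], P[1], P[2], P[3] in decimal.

P[0] = 40, P[1] = 76, P[2] = 91, P[3] = 79

Only C[1] changed, to 131. In CTR, a change in C_i flips the same bit in P_i only; the keystream is unaffected. Decrypting the received ciphertext:
P[0]: T = 48, S = E(K, T) = 143; 167 ⊕ 143 = 40.
P[1]: T = 49, S = E(K, T) = 207; 131 ⊕ 207 = 76.
P[2]: T = 50, S = E(K, T) = 15; 84 ⊕ 15 = 91.
P[3]: T = 51, S = E(K, T) = 79; 0 ⊕ 79 = 79.
Blocks that differ from the original plaintext: P[1].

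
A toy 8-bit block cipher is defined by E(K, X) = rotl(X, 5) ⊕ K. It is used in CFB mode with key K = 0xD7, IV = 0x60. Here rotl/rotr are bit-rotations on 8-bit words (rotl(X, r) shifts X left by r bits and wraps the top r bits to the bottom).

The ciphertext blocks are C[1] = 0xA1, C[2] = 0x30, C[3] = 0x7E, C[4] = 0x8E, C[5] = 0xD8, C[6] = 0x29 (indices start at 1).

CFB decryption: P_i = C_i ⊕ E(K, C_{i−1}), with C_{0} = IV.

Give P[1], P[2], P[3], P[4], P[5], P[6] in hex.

P[1]: E(K, 0x60) = 0xDB; 0xA1 ⊕ 0xDB = 0x7A.
P[2]: E(K, 0xA1) = 0xE3; 0x30 ⊕ 0xE3 = 0xD3.
P[3]: E(K, 0x30) = 0xD1; 0x7E ⊕ 0xD1 = 0xAF.
P[4]: E(K, 0x7E) = 0x18; 0x8E ⊕ 0x18 = 0x96.
P[5]: E(K, 0x8E) = 0x06; 0xD8 ⊕ 0x06 = 0xDE.
P[6]: E(K, 0xD8) = 0xCC; 0x29 ⊕ 0xCC = 0xE5.

P[1] = 0x7A, P[2] = 0xD3, P[3] = 0xAF, P[4] = 0x96, P[5] = 0xDE, P[6] = 0xE5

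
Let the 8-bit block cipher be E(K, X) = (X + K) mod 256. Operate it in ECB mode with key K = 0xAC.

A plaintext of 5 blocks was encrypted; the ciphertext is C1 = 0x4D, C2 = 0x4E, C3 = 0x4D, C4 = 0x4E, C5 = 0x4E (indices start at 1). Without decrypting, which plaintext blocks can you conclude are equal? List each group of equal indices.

P1 = P3; P2 = P4 = P5

ECB encrypts each block independently with the same key, so equal ciphertext blocks imply equal plaintext blocks.
C1 = C3 = 0x4D, so P1 = P3.
C2 = C4 = C5 = 0x4E, so P2 = P4 = P5.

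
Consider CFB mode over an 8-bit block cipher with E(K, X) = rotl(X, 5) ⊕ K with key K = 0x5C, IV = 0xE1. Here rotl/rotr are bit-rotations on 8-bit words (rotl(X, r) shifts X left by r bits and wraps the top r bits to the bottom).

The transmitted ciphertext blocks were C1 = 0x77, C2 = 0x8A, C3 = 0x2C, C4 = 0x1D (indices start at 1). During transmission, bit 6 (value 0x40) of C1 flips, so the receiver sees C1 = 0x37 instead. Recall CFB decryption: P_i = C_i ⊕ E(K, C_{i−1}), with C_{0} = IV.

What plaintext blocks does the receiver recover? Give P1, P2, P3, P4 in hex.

Only C1 changed, to 0x37. In CFB, a change in C_i flips the same bit in P_i and garbles P_{i+1}. Decrypting the received ciphertext:
P1: E(K, 0xE1) = 0x60; 0x37 ⊕ 0x60 = 0x57.
P2: E(K, 0x37) = 0xBA; 0x8A ⊕ 0xBA = 0x30.
P3: E(K, 0x8A) = 0x0D; 0x2C ⊕ 0x0D = 0x21.
P4: E(K, 0x2C) = 0xD9; 0x1D ⊕ 0xD9 = 0xC4.
Blocks that differ from the original plaintext: P1, P2.

P1 = 0x57, P2 = 0x30, P3 = 0x21, P4 = 0xC4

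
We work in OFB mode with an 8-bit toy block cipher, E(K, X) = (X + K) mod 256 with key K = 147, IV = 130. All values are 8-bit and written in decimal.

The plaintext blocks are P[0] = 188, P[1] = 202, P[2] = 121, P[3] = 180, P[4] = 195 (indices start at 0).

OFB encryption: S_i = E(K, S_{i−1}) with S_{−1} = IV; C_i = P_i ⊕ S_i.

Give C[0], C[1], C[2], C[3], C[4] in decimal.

C[0]: S = E(K, 130) = 21; 188 ⊕ 21 = 169.
C[1]: S = E(K, 21) = 168; 202 ⊕ 168 = 98.
C[2]: S = E(K, 168) = 59; 121 ⊕ 59 = 66.
C[3]: S = E(K, 59) = 206; 180 ⊕ 206 = 122.
C[4]: S = E(K, 206) = 97; 195 ⊕ 97 = 162.

C[0] = 169, C[1] = 98, C[2] = 66, C[3] = 122, C[4] = 162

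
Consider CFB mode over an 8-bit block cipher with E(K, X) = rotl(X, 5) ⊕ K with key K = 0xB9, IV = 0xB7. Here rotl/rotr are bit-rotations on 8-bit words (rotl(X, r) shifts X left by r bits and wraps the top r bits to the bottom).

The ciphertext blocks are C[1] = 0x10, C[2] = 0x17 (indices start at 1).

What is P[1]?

CFB decryption: P_i = C_i ⊕ E(K, C_{i−1}), with C_{0} = IV.
P[1]: E(K, 0xB7) = 0x4F; 0x10 ⊕ 0x4F = 0x5F.

P[1] = 0x5F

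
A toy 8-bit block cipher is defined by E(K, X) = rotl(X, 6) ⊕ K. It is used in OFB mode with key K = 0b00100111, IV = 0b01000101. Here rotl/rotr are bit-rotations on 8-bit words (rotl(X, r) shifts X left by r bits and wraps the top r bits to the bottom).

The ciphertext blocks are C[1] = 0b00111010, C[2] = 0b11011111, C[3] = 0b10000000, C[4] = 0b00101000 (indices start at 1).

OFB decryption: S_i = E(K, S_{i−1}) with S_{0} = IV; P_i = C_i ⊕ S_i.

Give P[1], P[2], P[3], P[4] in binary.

P[1]: S = E(K, 0b01000101) = 0b01110110; 0b00111010 ⊕ 0b01110110 = 0b01001100.
P[2]: S = E(K, 0b01110110) = 0b10111010; 0b11011111 ⊕ 0b10111010 = 0b01100101.
P[3]: S = E(K, 0b10111010) = 0b10001001; 0b10000000 ⊕ 0b10001001 = 0b00001001.
P[4]: S = E(K, 0b10001001) = 0b01000101; 0b00101000 ⊕ 0b01000101 = 0b01101101.

P[1] = 0b01001100, P[2] = 0b01100101, P[3] = 0b00001001, P[4] = 0b01101101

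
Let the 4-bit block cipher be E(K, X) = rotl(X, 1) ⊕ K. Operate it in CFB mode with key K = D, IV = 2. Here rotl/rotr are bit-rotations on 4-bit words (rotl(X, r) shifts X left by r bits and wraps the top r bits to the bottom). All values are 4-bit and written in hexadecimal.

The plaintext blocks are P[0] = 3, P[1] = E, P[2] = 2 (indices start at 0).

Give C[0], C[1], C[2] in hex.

C[0] = A, C[1] = 6, C[2] = 3

CFB encryption: C_i = P_i ⊕ E(K, C_{i−1}), with C_{−1} = IV.
C[0]: E(K, 2) = 9; 3 ⊕ 9 = A.
C[1]: E(K, A) = 8; E ⊕ 8 = 6.
C[2]: E(K, 6) = 1; 2 ⊕ 1 = 3.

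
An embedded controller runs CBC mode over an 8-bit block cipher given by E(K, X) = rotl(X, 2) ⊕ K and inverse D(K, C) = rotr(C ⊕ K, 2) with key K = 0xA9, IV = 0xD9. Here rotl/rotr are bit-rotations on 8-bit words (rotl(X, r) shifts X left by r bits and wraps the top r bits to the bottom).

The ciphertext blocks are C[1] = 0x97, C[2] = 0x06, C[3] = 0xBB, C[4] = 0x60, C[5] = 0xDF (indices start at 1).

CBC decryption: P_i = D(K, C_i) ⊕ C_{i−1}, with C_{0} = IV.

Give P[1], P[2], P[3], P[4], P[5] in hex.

P[1] = 0x56, P[2] = 0x7C, P[3] = 0x82, P[4] = 0xC9, P[5] = 0xFD

P[1]: D(K, 0x97) = 0x8F; 0x8F ⊕ 0xD9 = 0x56.
P[2]: D(K, 0x06) = 0xEB; 0xEB ⊕ 0x97 = 0x7C.
P[3]: D(K, 0xBB) = 0x84; 0x84 ⊕ 0x06 = 0x82.
P[4]: D(K, 0x60) = 0x72; 0x72 ⊕ 0xBB = 0xC9.
P[5]: D(K, 0xDF) = 0x9D; 0x9D ⊕ 0x60 = 0xFD.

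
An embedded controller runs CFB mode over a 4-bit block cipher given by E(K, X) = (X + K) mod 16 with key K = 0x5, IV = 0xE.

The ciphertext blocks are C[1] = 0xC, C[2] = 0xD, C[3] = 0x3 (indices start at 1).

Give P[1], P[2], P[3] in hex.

CFB decryption: P_i = C_i ⊕ E(K, C_{i−1}), with C_{0} = IV.
P[1]: E(K, 0xE) = 0x3; 0xC ⊕ 0x3 = 0xF.
P[2]: E(K, 0xC) = 0x1; 0xD ⊕ 0x1 = 0xC.
P[3]: E(K, 0xD) = 0x2; 0x3 ⊕ 0x2 = 0x1.

P[1] = 0xF, P[2] = 0xC, P[3] = 0x1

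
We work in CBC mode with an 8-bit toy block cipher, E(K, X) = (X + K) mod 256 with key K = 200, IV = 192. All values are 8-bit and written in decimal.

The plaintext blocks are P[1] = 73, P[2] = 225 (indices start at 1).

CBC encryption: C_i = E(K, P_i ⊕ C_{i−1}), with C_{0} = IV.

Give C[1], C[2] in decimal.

C[1]: P[1] ⊕ 192 = 137; E(K, 137) = 81.
C[2]: P[2] ⊕ 81 = 176; E(K, 176) = 120.

C[1] = 81, C[2] = 120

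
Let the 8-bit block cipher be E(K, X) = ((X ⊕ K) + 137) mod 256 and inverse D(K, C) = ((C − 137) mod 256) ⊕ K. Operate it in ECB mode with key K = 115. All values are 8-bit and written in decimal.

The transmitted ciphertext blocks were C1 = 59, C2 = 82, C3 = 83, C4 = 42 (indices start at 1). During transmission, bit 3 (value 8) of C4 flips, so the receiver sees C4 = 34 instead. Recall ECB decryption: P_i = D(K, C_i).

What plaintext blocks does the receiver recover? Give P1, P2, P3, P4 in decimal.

Only C4 changed, to 34. In ECB, a change in C_i affects only P_i. Decrypting the received ciphertext:
P1: D(K, 59) = 193.
P2: D(K, 82) = 186.
P3: D(K, 83) = 185.
P4: D(K, 34) = 234.
Blocks that differ from the original plaintext: P4.

P1 = 193, P2 = 186, P3 = 185, P4 = 234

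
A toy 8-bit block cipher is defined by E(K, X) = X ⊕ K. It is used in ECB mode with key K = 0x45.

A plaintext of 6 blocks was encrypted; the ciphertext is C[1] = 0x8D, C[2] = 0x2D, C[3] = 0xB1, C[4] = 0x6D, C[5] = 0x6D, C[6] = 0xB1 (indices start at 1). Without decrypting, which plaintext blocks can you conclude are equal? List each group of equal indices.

P[3] = P[6]; P[4] = P[5]

ECB encrypts each block independently with the same key, so equal ciphertext blocks imply equal plaintext blocks.
C[3] = C[6] = 0xB1, so P[3] = P[6].
C[4] = C[5] = 0x6D, so P[4] = P[5].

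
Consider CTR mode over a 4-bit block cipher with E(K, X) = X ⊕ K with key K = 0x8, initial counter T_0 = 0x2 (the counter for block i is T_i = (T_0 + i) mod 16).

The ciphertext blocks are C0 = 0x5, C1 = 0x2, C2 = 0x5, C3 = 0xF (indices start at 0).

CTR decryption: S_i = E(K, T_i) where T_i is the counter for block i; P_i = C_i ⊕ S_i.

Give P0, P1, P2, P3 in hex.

P0: T = 0x2, S = E(K, T) = 0xA; 0x5 ⊕ 0xA = 0xF.
P1: T = 0x3, S = E(K, T) = 0xB; 0x2 ⊕ 0xB = 0x9.
P2: T = 0x4, S = E(K, T) = 0xC; 0x5 ⊕ 0xC = 0x9.
P3: T = 0x5, S = E(K, T) = 0xD; 0xF ⊕ 0xD = 0x2.

P0 = 0xF, P1 = 0x9, P2 = 0x9, P3 = 0x2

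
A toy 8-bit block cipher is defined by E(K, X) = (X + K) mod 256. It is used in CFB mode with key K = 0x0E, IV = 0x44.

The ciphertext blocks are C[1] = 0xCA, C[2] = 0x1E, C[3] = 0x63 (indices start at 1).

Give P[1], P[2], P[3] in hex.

CFB decryption: P_i = C_i ⊕ E(K, C_{i−1}), with C_{0} = IV.
P[1]: E(K, 0x44) = 0x52; 0xCA ⊕ 0x52 = 0x98.
P[2]: E(K, 0xCA) = 0xD8; 0x1E ⊕ 0xD8 = 0xC6.
P[3]: E(K, 0x1E) = 0x2C; 0x63 ⊕ 0x2C = 0x4F.

P[1] = 0x98, P[2] = 0xC6, P[3] = 0x4F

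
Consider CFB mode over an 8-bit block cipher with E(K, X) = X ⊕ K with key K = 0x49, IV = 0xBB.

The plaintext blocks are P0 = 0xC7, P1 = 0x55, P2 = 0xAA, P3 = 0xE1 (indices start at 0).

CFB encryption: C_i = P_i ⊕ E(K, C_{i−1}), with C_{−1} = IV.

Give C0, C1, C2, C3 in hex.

C0: E(K, 0xBB) = 0xF2; 0xC7 ⊕ 0xF2 = 0x35.
C1: E(K, 0x35) = 0x7C; 0x55 ⊕ 0x7C = 0x29.
C2: E(K, 0x29) = 0x60; 0xAA ⊕ 0x60 = 0xCA.
C3: E(K, 0xCA) = 0x83; 0xE1 ⊕ 0x83 = 0x62.

C0 = 0x35, C1 = 0x29, C2 = 0xCA, C3 = 0x62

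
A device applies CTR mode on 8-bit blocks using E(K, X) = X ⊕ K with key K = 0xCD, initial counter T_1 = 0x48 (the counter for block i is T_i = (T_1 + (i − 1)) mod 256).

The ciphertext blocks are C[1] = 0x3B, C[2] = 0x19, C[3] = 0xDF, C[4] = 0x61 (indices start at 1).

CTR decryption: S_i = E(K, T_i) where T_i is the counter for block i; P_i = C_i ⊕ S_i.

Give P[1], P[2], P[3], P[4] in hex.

P[1] = 0xBE, P[2] = 0x9D, P[3] = 0x58, P[4] = 0xE7

P[1]: T = 0x48, S = E(K, T) = 0x85; 0x3B ⊕ 0x85 = 0xBE.
P[2]: T = 0x49, S = E(K, T) = 0x84; 0x19 ⊕ 0x84 = 0x9D.
P[3]: T = 0x4A, S = E(K, T) = 0x87; 0xDF ⊕ 0x87 = 0x58.
P[4]: T = 0x4B, S = E(K, T) = 0x86; 0x61 ⊕ 0x86 = 0xE7.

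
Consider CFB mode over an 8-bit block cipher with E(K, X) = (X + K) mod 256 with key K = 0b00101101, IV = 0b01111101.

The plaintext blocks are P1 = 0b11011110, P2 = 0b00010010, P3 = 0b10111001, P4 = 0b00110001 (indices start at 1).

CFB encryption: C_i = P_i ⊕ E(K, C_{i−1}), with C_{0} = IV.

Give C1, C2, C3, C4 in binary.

C1: E(K, 0b01111101) = 0b10101010; 0b11011110 ⊕ 0b10101010 = 0b01110100.
C2: E(K, 0b01110100) = 0b10100001; 0b00010010 ⊕ 0b10100001 = 0b10110011.
C3: E(K, 0b10110011) = 0b11100000; 0b10111001 ⊕ 0b11100000 = 0b01011001.
C4: E(K, 0b01011001) = 0b10000110; 0b00110001 ⊕ 0b10000110 = 0b10110111.

C1 = 0b01110100, C2 = 0b10110011, C3 = 0b01011001, C4 = 0b10110111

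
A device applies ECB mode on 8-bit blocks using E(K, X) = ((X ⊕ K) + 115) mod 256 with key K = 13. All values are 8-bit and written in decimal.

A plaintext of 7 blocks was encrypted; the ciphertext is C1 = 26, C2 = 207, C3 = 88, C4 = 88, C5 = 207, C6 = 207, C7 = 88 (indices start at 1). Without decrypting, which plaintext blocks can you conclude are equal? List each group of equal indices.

P2 = P5 = P6; P3 = P4 = P7

ECB encrypts each block independently with the same key, so equal ciphertext blocks imply equal plaintext blocks.
C2 = C5 = C6 = 207, so P2 = P5 = P6.
C3 = C4 = C7 = 88, so P3 = P4 = P7.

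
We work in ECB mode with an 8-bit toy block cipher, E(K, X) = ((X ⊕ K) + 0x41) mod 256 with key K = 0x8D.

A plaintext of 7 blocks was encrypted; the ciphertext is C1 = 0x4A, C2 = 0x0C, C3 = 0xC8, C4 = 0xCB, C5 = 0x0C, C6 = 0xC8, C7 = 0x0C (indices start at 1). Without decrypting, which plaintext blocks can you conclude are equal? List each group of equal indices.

ECB encrypts each block independently with the same key, so equal ciphertext blocks imply equal plaintext blocks.
C2 = C5 = C7 = 0x0C, so P2 = P5 = P7.
C3 = C6 = 0xC8, so P3 = P6.

P2 = P5 = P7; P3 = P6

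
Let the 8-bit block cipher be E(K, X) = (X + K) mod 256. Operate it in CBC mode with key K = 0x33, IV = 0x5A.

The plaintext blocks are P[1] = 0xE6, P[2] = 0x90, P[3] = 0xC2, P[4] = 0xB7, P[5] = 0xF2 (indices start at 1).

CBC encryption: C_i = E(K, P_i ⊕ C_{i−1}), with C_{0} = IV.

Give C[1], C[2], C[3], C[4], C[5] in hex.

C[1] = 0xEF, C[2] = 0xB2, C[3] = 0xA3, C[4] = 0x47, C[5] = 0xE8

C[1]: P[1] ⊕ 0x5A = 0xBC; E(K, 0xBC) = 0xEF.
C[2]: P[2] ⊕ 0xEF = 0x7F; E(K, 0x7F) = 0xB2.
C[3]: P[3] ⊕ 0xB2 = 0x70; E(K, 0x70) = 0xA3.
C[4]: P[4] ⊕ 0xA3 = 0x14; E(K, 0x14) = 0x47.
C[5]: P[5] ⊕ 0x47 = 0xB5; E(K, 0xB5) = 0xE8.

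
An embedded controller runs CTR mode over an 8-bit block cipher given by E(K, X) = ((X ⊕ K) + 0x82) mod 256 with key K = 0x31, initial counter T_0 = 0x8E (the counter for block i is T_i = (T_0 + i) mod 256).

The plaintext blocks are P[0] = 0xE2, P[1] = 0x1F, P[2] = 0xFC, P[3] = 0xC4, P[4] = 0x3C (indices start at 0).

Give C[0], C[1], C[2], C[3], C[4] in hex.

CTR encryption: S_i = E(K, T_i) where T_i is the counter for block i; C_i = P_i ⊕ S_i.
C[0]: T = 0x8E, S = E(K, T) = 0x41; 0xE2 ⊕ 0x41 = 0xA3.
C[1]: T = 0x8F, S = E(K, T) = 0x40; 0x1F ⊕ 0x40 = 0x5F.
C[2]: T = 0x90, S = E(K, T) = 0x23; 0xFC ⊕ 0x23 = 0xDF.
C[3]: T = 0x91, S = E(K, T) = 0x22; 0xC4 ⊕ 0x22 = 0xE6.
C[4]: T = 0x92, S = E(K, T) = 0x25; 0x3C ⊕ 0x25 = 0x19.

C[0] = 0xA3, C[1] = 0x5F, C[2] = 0xDF, C[3] = 0xE6, C[4] = 0x19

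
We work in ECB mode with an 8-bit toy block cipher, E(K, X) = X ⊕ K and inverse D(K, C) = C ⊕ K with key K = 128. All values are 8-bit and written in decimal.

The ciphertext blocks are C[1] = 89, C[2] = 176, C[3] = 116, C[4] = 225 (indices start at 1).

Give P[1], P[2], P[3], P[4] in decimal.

ECB decryption: P_i = D(K, C_i).
P[1]: D(K, 89) = 217.
P[2]: D(K, 176) = 48.
P[3]: D(K, 116) = 244.
P[4]: D(K, 225) = 97.

P[1] = 217, P[2] = 48, P[3] = 244, P[4] = 97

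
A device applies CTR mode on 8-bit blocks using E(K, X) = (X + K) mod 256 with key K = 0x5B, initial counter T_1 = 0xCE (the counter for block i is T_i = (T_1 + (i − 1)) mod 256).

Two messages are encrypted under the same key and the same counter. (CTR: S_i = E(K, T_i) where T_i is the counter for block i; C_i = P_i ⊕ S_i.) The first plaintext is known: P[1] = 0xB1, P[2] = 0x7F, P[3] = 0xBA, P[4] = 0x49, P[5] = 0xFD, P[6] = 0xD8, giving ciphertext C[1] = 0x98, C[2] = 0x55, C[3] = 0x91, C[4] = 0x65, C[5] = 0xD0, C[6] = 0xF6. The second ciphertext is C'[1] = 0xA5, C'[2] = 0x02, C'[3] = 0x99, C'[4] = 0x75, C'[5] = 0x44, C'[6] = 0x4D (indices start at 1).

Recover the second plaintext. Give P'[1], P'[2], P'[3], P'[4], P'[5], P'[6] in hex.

In CTR with a reused counter, both messages share the same keystream S_i, so C_i ⊕ C'_i = P_i ⊕ P'_i and thus P'_i = P_i ⊕ C_i ⊕ C'_i.
P'[1]: 0xB1 ⊕ 0x98 ⊕ 0xA5 = 0x8C.
P'[2]: 0x7F ⊕ 0x55 ⊕ 0x02 = 0x28.
P'[3]: 0xBA ⊕ 0x91 ⊕ 0x99 = 0xB2.
P'[4]: 0x49 ⊕ 0x65 ⊕ 0x75 = 0x59.
P'[5]: 0xFD ⊕ 0xD0 ⊕ 0x44 = 0x69.
P'[6]: 0xD8 ⊕ 0xF6 ⊕ 0x4D = 0x63.

P'[1] = 0x8C, P'[2] = 0x28, P'[3] = 0xB2, P'[4] = 0x59, P'[5] = 0x69, P'[6] = 0x63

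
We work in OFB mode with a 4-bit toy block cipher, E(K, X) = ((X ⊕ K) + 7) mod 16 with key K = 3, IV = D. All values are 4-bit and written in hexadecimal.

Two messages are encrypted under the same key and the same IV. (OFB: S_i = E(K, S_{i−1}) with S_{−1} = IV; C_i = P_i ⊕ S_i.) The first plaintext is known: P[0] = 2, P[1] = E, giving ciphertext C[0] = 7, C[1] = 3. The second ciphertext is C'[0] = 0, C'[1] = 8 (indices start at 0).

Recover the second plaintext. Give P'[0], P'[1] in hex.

In OFB with a reused IV, both messages share the same keystream S_i, so C_i ⊕ C'_i = P_i ⊕ P'_i and thus P'_i = P_i ⊕ C_i ⊕ C'_i.
P'[0]: 2 ⊕ 7 ⊕ 0 = 5.
P'[1]: E ⊕ 3 ⊕ 8 = 5.

P'[0] = 5, P'[1] = 5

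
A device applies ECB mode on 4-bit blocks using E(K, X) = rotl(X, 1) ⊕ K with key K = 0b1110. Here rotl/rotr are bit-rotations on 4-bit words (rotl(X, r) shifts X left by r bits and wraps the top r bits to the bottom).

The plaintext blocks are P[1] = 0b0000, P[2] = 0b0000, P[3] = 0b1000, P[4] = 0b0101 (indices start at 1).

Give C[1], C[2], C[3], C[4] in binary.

ECB encryption: C_i = E(K, P_i).
C[1]: E(K, 0b0000) = 0b1110.
C[2]: E(K, 0b0000) = 0b1110.
C[3]: E(K, 0b1000) = 0b1111.
C[4]: E(K, 0b0101) = 0b0100.

C[1] = 0b1110, C[2] = 0b1110, C[3] = 0b1111, C[4] = 0b0100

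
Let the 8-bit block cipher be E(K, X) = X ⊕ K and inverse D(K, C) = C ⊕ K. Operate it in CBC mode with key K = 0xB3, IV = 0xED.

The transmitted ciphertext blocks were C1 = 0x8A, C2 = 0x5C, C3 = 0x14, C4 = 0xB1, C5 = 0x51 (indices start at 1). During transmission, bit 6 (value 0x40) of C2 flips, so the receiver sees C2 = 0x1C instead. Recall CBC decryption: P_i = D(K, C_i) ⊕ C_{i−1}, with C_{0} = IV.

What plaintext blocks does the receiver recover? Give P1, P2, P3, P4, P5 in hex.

Only C2 changed, to 0x1C. In CBC, a change in C_i garbles P_i and flips the same bit in P_{i+1}. Decrypting the received ciphertext:
P1: D(K, 0x8A) = 0x39; 0x39 ⊕ 0xED = 0xD4.
P2: D(K, 0x1C) = 0xAF; 0xAF ⊕ 0x8A = 0x25.
P3: D(K, 0x14) = 0xA7; 0xA7 ⊕ 0x1C = 0xBB.
P4: D(K, 0xB1) = 0x02; 0x02 ⊕ 0x14 = 0x16.
P5: D(K, 0x51) = 0xE2; 0xE2 ⊕ 0xB1 = 0x53.
Blocks that differ from the original plaintext: P2, P3.

P1 = 0xD4, P2 = 0x25, P3 = 0xBB, P4 = 0x16, P5 = 0x53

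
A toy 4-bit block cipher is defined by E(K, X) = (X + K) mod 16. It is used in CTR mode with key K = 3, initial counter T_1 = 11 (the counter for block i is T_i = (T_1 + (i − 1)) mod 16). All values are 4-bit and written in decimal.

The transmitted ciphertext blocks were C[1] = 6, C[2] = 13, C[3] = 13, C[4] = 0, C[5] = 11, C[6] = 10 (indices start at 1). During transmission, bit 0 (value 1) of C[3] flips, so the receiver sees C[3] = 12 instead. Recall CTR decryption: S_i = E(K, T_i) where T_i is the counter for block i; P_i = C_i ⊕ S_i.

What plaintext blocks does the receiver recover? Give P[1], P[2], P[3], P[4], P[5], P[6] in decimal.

P[1] = 8, P[2] = 2, P[3] = 12, P[4] = 1, P[5] = 9, P[6] = 9

Only C[3] changed, to 12. In CTR, a change in C_i flips the same bit in P_i only; the keystream is unaffected. Decrypting the received ciphertext:
P[1]: T = 11, S = E(K, T) = 14; 6 ⊕ 14 = 8.
P[2]: T = 12, S = E(K, T) = 15; 13 ⊕ 15 = 2.
P[3]: T = 13, S = E(K, T) = 0; 12 ⊕ 0 = 12.
P[4]: T = 14, S = E(K, T) = 1; 0 ⊕ 1 = 1.
P[5]: T = 15, S = E(K, T) = 2; 11 ⊕ 2 = 9.
P[6]: T = 0, S = E(K, T) = 3; 10 ⊕ 3 = 9.
Blocks that differ from the original plaintext: P[3].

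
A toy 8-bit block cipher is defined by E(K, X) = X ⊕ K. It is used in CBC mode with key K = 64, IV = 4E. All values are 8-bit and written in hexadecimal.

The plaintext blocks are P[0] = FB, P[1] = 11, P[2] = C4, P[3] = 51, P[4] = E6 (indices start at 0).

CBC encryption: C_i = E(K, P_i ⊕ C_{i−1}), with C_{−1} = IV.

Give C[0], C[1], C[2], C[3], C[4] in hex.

C[0]: P[0] ⊕ 4E = B5; E(K, B5) = D1.
C[1]: P[1] ⊕ D1 = C0; E(K, C0) = A4.
C[2]: P[2] ⊕ A4 = 60; E(K, 60) = 04.
C[3]: P[3] ⊕ 04 = 55; E(K, 55) = 31.
C[4]: P[4] ⊕ 31 = D7; E(K, D7) = B3.

C[0] = D1, C[1] = A4, C[2] = 04, C[3] = 31, C[4] = B3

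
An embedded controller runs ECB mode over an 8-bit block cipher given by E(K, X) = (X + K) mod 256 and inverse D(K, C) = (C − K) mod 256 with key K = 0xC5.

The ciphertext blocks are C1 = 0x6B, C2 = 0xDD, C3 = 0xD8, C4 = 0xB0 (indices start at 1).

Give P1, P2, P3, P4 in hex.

ECB decryption: P_i = D(K, C_i).
P1: D(K, 0x6B) = 0xA6.
P2: D(K, 0xDD) = 0x18.
P3: D(K, 0xD8) = 0x13.
P4: D(K, 0xB0) = 0xEB.

P1 = 0xA6, P2 = 0x18, P3 = 0x13, P4 = 0xEB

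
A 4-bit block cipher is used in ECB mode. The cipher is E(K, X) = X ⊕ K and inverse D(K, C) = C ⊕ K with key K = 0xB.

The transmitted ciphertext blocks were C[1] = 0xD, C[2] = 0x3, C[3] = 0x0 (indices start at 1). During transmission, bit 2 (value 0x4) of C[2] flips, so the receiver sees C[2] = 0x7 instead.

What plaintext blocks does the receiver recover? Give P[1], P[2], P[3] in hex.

ECB decryption: P_i = D(K, C_i).
Only C[2] changed, to 0x7. In ECB, a change in C_i affects only P_i. Decrypting the received ciphertext:
P[1]: D(K, 0xD) = 0x6.
P[2]: D(K, 0x7) = 0xC.
P[3]: D(K, 0x0) = 0xB.
Blocks that differ from the original plaintext: P[2].

P[1] = 0x6, P[2] = 0xC, P[3] = 0xB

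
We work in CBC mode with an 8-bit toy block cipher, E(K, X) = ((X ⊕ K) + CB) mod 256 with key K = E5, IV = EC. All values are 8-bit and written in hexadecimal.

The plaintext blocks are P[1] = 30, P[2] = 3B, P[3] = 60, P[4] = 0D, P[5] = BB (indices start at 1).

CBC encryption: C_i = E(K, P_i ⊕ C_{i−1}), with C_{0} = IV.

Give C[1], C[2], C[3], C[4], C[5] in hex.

C[1] = 04, C[2] = A5, C[3] = EB, C[4] = CE, C[5] = 5B

C[1]: P[1] ⊕ EC = DC; E(K, DC) = 04.
C[2]: P[2] ⊕ 04 = 3F; E(K, 3F) = A5.
C[3]: P[3] ⊕ A5 = C5; E(K, C5) = EB.
C[4]: P[4] ⊕ EB = E6; E(K, E6) = CE.
C[5]: P[5] ⊕ CE = 75; E(K, 75) = 5B.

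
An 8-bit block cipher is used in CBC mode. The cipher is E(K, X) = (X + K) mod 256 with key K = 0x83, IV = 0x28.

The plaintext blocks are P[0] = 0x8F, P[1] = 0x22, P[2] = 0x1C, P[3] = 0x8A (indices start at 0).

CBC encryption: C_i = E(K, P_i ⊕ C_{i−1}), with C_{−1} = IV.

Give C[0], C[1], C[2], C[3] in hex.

C[0]: P[0] ⊕ 0x28 = 0xA7; E(K, 0xA7) = 0x2A.
C[1]: P[1] ⊕ 0x2A = 0x08; E(K, 0x08) = 0x8B.
C[2]: P[2] ⊕ 0x8B = 0x97; E(K, 0x97) = 0x1A.
C[3]: P[3] ⊕ 0x1A = 0x90; E(K, 0x90) = 0x13.

C[0] = 0x2A, C[1] = 0x8B, C[2] = 0x1A, C[3] = 0x13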